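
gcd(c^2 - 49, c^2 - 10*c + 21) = c - 7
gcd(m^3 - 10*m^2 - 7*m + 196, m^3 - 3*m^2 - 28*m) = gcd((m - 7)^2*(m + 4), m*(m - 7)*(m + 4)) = m^2 - 3*m - 28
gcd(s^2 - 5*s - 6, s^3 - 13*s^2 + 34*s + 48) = s^2 - 5*s - 6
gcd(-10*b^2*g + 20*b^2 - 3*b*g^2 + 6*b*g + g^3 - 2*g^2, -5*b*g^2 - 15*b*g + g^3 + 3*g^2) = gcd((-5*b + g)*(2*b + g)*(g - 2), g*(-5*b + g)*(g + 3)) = 5*b - g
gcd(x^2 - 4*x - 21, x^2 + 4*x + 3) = x + 3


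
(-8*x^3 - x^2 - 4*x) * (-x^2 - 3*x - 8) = 8*x^5 + 25*x^4 + 71*x^3 + 20*x^2 + 32*x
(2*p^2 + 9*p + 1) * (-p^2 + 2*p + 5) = -2*p^4 - 5*p^3 + 27*p^2 + 47*p + 5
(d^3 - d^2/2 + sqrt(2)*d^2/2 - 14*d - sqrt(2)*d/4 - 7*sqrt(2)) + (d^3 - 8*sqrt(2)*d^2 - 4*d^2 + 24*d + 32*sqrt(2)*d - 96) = 2*d^3 - 15*sqrt(2)*d^2/2 - 9*d^2/2 + 10*d + 127*sqrt(2)*d/4 - 96 - 7*sqrt(2)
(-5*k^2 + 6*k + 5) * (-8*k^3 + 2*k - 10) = 40*k^5 - 48*k^4 - 50*k^3 + 62*k^2 - 50*k - 50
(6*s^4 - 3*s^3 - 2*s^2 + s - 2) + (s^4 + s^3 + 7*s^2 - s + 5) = 7*s^4 - 2*s^3 + 5*s^2 + 3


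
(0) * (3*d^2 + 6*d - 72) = 0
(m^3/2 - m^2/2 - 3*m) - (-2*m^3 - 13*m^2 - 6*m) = 5*m^3/2 + 25*m^2/2 + 3*m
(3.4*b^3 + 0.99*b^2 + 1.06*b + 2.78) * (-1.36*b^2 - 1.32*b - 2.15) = -4.624*b^5 - 5.8344*b^4 - 10.0584*b^3 - 7.3085*b^2 - 5.9486*b - 5.977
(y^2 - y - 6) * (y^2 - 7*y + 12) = y^4 - 8*y^3 + 13*y^2 + 30*y - 72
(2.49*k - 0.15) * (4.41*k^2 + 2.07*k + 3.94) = 10.9809*k^3 + 4.4928*k^2 + 9.5001*k - 0.591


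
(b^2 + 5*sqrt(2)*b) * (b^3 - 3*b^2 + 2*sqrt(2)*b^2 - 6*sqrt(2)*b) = b^5 - 3*b^4 + 7*sqrt(2)*b^4 - 21*sqrt(2)*b^3 + 20*b^3 - 60*b^2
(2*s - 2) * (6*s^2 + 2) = 12*s^3 - 12*s^2 + 4*s - 4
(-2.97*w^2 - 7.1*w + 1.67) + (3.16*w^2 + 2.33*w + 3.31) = 0.19*w^2 - 4.77*w + 4.98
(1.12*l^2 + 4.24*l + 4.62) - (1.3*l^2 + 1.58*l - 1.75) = -0.18*l^2 + 2.66*l + 6.37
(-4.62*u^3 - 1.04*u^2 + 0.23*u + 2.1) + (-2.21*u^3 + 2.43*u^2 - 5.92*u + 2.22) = -6.83*u^3 + 1.39*u^2 - 5.69*u + 4.32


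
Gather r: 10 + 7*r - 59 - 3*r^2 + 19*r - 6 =-3*r^2 + 26*r - 55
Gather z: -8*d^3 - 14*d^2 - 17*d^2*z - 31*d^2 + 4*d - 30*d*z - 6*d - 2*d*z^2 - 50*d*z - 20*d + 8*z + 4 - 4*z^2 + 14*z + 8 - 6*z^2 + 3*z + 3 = -8*d^3 - 45*d^2 - 22*d + z^2*(-2*d - 10) + z*(-17*d^2 - 80*d + 25) + 15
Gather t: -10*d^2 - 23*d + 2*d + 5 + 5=-10*d^2 - 21*d + 10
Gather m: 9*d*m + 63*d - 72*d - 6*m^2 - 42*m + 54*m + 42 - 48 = -9*d - 6*m^2 + m*(9*d + 12) - 6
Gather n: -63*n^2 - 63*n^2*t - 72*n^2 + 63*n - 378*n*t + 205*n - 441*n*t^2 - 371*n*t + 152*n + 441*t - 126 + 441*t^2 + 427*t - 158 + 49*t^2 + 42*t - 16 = n^2*(-63*t - 135) + n*(-441*t^2 - 749*t + 420) + 490*t^2 + 910*t - 300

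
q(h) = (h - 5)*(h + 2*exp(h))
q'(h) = h + (h - 5)*(2*exp(h) + 1) + 2*exp(h)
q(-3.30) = 26.78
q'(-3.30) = -12.14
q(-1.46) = 6.43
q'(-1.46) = -10.46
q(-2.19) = 14.14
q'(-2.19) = -10.77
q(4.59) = -82.65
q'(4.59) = 120.40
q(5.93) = 705.16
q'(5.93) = 1458.82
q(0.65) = -19.49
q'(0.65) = -16.53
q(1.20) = -29.79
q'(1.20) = -21.19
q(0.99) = -25.55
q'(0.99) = -19.22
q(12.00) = 2278651.08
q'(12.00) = 2604095.66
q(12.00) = 2278651.08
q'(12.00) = 2604095.66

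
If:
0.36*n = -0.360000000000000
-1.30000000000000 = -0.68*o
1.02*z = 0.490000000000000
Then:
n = -1.00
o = 1.91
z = 0.48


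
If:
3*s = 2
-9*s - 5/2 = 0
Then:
No Solution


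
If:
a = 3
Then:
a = 3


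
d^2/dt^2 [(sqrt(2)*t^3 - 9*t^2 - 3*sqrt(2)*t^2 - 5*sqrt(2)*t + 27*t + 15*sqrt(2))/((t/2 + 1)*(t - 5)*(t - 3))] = 4*(-9*t^3 + 3*sqrt(2)*t^3 + 15*sqrt(2)*t^2 - 270*t + 45*sqrt(2)*t + 5*sqrt(2) + 270)/(t^6 - 9*t^5 - 3*t^4 + 153*t^3 + 30*t^2 - 900*t - 1000)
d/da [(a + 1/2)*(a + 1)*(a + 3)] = 3*a^2 + 9*a + 5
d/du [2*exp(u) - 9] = 2*exp(u)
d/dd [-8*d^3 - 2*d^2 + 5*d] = -24*d^2 - 4*d + 5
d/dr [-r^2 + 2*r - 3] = 2 - 2*r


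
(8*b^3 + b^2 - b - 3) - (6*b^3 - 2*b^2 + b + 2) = 2*b^3 + 3*b^2 - 2*b - 5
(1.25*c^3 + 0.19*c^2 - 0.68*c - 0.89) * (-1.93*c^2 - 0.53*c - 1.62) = -2.4125*c^5 - 1.0292*c^4 - 0.8133*c^3 + 1.7703*c^2 + 1.5733*c + 1.4418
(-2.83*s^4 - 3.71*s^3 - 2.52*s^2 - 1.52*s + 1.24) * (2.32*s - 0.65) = -6.5656*s^5 - 6.7677*s^4 - 3.4349*s^3 - 1.8884*s^2 + 3.8648*s - 0.806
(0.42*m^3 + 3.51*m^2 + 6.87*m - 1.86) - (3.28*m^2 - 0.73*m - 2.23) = 0.42*m^3 + 0.23*m^2 + 7.6*m + 0.37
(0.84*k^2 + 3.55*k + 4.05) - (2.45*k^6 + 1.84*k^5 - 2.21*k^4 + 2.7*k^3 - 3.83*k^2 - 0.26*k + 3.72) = -2.45*k^6 - 1.84*k^5 + 2.21*k^4 - 2.7*k^3 + 4.67*k^2 + 3.81*k + 0.33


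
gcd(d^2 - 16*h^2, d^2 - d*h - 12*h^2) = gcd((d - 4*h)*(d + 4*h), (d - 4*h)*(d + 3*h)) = d - 4*h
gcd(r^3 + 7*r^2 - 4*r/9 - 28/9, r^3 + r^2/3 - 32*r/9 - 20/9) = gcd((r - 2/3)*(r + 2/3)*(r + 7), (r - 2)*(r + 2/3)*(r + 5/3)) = r + 2/3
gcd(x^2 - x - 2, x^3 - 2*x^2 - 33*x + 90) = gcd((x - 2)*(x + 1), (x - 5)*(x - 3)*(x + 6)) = 1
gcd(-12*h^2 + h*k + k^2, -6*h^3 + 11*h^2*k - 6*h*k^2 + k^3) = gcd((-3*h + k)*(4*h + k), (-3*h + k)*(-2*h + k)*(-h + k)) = 3*h - k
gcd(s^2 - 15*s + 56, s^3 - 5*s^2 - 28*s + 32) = s - 8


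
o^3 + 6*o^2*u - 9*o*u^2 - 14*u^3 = (o - 2*u)*(o + u)*(o + 7*u)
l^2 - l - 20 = (l - 5)*(l + 4)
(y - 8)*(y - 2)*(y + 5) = y^3 - 5*y^2 - 34*y + 80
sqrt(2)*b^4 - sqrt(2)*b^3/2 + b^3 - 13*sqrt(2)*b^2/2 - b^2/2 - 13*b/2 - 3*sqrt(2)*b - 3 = (b - 3)*(b + 2)*(b + sqrt(2)/2)*(sqrt(2)*b + sqrt(2)/2)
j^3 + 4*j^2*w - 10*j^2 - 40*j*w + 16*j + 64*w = (j - 8)*(j - 2)*(j + 4*w)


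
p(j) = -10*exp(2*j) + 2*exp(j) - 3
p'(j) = -20*exp(2*j) + 2*exp(j) = (2 - 20*exp(j))*exp(j)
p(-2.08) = -2.91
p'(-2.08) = -0.06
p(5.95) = -1471901.75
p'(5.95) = -2944565.00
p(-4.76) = -2.98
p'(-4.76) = 0.02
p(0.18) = -14.94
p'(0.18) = -26.27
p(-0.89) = -3.87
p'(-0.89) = -2.55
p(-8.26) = -3.00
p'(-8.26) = 0.00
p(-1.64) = -2.99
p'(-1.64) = -0.36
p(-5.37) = -2.99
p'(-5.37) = 0.01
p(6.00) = -1626744.06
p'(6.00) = -3254288.97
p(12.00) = -264890895791.85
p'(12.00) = -529782117087.29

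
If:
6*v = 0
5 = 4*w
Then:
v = 0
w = 5/4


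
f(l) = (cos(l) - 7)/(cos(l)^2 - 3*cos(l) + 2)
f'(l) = (2*sin(l)*cos(l) - 3*sin(l))*(cos(l) - 7)/(cos(l)^2 - 3*cos(l) + 2)^2 - sin(l)/(cos(l)^2 - 3*cos(l) + 2)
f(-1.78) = -2.70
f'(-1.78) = -3.02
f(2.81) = -1.39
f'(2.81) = 0.33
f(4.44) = -2.52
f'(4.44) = -2.65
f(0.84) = -14.29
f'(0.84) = 38.31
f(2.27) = -1.76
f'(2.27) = 1.15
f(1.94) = -2.29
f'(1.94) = 2.18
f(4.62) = -3.10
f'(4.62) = -3.87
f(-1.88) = -2.43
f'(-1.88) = -2.46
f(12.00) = -34.10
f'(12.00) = -130.04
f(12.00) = -34.10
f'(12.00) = -130.04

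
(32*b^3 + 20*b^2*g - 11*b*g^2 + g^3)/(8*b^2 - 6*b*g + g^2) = (8*b^2 + 7*b*g - g^2)/(2*b - g)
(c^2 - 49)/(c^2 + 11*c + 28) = (c - 7)/(c + 4)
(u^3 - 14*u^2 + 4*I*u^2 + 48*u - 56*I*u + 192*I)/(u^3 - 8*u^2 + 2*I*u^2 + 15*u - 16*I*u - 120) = (u^2 + u*(-6 + 4*I) - 24*I)/(u^2 + 2*I*u + 15)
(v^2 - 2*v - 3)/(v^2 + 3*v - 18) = (v + 1)/(v + 6)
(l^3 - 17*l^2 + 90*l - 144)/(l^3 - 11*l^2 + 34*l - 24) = (l^2 - 11*l + 24)/(l^2 - 5*l + 4)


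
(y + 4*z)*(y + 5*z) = y^2 + 9*y*z + 20*z^2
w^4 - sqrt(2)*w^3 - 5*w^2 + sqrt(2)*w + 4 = (w - 1)*(w + 1)*(w - 2*sqrt(2))*(w + sqrt(2))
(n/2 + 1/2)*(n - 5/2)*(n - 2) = n^3/2 - 7*n^2/4 + n/4 + 5/2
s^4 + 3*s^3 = s^3*(s + 3)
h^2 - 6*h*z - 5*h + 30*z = (h - 5)*(h - 6*z)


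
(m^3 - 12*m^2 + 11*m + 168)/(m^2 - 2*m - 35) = (m^2 - 5*m - 24)/(m + 5)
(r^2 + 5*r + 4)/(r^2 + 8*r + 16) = (r + 1)/(r + 4)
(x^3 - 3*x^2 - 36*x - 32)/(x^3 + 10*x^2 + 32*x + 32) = (x^2 - 7*x - 8)/(x^2 + 6*x + 8)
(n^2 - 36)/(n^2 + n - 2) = (n^2 - 36)/(n^2 + n - 2)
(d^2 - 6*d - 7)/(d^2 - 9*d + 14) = (d + 1)/(d - 2)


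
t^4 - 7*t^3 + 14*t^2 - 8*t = t*(t - 4)*(t - 2)*(t - 1)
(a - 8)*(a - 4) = a^2 - 12*a + 32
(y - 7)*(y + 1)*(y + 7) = y^3 + y^2 - 49*y - 49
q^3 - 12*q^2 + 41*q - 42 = (q - 7)*(q - 3)*(q - 2)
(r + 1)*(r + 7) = r^2 + 8*r + 7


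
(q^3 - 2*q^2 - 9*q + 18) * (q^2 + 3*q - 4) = q^5 + q^4 - 19*q^3 - q^2 + 90*q - 72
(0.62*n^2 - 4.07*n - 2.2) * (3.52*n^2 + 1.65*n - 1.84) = 2.1824*n^4 - 13.3034*n^3 - 15.6003*n^2 + 3.8588*n + 4.048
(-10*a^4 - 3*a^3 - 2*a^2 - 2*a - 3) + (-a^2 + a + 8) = -10*a^4 - 3*a^3 - 3*a^2 - a + 5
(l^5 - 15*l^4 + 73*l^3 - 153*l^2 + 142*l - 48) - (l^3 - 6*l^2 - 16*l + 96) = l^5 - 15*l^4 + 72*l^3 - 147*l^2 + 158*l - 144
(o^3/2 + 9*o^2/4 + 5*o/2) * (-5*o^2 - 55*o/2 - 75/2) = -5*o^5/2 - 25*o^4 - 745*o^3/8 - 1225*o^2/8 - 375*o/4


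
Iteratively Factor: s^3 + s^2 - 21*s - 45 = (s + 3)*(s^2 - 2*s - 15) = (s - 5)*(s + 3)*(s + 3)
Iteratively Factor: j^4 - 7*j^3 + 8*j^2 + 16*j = (j - 4)*(j^3 - 3*j^2 - 4*j) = (j - 4)^2*(j^2 + j) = (j - 4)^2*(j + 1)*(j)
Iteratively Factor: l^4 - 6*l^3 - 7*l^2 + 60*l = (l + 3)*(l^3 - 9*l^2 + 20*l) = (l - 4)*(l + 3)*(l^2 - 5*l) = l*(l - 4)*(l + 3)*(l - 5)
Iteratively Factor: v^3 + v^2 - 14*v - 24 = (v + 2)*(v^2 - v - 12) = (v + 2)*(v + 3)*(v - 4)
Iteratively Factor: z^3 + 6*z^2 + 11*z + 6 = (z + 1)*(z^2 + 5*z + 6) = (z + 1)*(z + 3)*(z + 2)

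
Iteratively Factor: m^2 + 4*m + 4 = (m + 2)*(m + 2)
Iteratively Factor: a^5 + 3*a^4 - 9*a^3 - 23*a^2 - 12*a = (a + 4)*(a^4 - a^3 - 5*a^2 - 3*a) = (a + 1)*(a + 4)*(a^3 - 2*a^2 - 3*a) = a*(a + 1)*(a + 4)*(a^2 - 2*a - 3) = a*(a + 1)^2*(a + 4)*(a - 3)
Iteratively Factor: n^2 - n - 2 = (n - 2)*(n + 1)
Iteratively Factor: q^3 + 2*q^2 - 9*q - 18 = (q - 3)*(q^2 + 5*q + 6) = (q - 3)*(q + 2)*(q + 3)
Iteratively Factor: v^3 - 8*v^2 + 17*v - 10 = (v - 2)*(v^2 - 6*v + 5) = (v - 5)*(v - 2)*(v - 1)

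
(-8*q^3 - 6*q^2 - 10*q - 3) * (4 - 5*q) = 40*q^4 - 2*q^3 + 26*q^2 - 25*q - 12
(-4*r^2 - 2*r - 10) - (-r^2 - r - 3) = -3*r^2 - r - 7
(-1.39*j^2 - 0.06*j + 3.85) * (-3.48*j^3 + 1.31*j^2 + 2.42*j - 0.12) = 4.8372*j^5 - 1.6121*j^4 - 16.8404*j^3 + 5.0651*j^2 + 9.3242*j - 0.462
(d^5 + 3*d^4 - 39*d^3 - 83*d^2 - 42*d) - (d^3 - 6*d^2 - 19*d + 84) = d^5 + 3*d^4 - 40*d^3 - 77*d^2 - 23*d - 84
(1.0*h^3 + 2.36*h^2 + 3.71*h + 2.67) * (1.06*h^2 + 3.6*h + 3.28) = 1.06*h^5 + 6.1016*h^4 + 15.7086*h^3 + 23.927*h^2 + 21.7808*h + 8.7576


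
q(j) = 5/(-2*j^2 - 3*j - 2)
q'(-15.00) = 0.00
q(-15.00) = -0.01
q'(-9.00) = -0.00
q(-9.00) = -0.04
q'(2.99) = 0.09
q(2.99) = -0.17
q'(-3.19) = -0.30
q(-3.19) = -0.39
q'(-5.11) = -0.06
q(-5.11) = -0.13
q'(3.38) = 0.07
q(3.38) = -0.14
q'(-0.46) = 5.33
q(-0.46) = -4.79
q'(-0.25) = 5.29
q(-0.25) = -3.64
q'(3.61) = 0.06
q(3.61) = -0.13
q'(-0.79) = -1.04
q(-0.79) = -5.69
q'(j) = 5*(4*j + 3)/(-2*j^2 - 3*j - 2)^2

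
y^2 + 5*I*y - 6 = (y + 2*I)*(y + 3*I)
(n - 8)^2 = n^2 - 16*n + 64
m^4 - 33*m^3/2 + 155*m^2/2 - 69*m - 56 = (m - 8)*(m - 7)*(m - 2)*(m + 1/2)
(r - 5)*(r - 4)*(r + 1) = r^3 - 8*r^2 + 11*r + 20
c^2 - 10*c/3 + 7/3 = (c - 7/3)*(c - 1)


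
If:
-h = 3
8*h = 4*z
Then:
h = -3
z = -6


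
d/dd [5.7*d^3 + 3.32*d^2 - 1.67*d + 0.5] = 17.1*d^2 + 6.64*d - 1.67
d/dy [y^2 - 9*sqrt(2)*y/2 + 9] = 2*y - 9*sqrt(2)/2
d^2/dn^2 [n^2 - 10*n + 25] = 2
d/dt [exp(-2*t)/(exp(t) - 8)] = (16 - 3*exp(t))*exp(-2*t)/(exp(2*t) - 16*exp(t) + 64)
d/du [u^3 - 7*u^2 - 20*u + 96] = 3*u^2 - 14*u - 20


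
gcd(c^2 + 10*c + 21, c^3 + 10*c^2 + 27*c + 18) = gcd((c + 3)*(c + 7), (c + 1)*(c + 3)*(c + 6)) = c + 3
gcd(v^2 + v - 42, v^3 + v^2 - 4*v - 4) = 1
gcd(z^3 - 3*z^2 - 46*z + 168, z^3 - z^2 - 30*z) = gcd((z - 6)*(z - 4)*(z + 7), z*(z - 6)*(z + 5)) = z - 6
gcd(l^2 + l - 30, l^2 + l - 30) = l^2 + l - 30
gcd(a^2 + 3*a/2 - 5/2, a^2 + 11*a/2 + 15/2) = a + 5/2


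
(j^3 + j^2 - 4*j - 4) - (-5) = j^3 + j^2 - 4*j + 1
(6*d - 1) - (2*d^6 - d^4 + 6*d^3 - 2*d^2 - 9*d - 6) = -2*d^6 + d^4 - 6*d^3 + 2*d^2 + 15*d + 5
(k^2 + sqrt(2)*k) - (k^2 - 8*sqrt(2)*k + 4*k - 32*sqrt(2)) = -4*k + 9*sqrt(2)*k + 32*sqrt(2)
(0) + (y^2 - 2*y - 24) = y^2 - 2*y - 24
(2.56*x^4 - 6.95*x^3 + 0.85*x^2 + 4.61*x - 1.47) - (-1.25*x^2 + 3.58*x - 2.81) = 2.56*x^4 - 6.95*x^3 + 2.1*x^2 + 1.03*x + 1.34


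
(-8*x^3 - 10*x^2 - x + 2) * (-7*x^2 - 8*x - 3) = 56*x^5 + 134*x^4 + 111*x^3 + 24*x^2 - 13*x - 6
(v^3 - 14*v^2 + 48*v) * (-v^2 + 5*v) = -v^5 + 19*v^4 - 118*v^3 + 240*v^2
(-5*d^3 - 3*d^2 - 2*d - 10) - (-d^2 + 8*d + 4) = -5*d^3 - 2*d^2 - 10*d - 14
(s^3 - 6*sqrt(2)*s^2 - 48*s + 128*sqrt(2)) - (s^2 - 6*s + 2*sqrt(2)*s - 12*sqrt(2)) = s^3 - 6*sqrt(2)*s^2 - s^2 - 42*s - 2*sqrt(2)*s + 140*sqrt(2)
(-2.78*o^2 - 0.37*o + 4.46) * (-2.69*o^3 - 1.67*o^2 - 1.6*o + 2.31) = 7.4782*o^5 + 5.6379*o^4 - 6.9315*o^3 - 13.278*o^2 - 7.9907*o + 10.3026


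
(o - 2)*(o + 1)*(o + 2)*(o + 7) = o^4 + 8*o^3 + 3*o^2 - 32*o - 28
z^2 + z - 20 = (z - 4)*(z + 5)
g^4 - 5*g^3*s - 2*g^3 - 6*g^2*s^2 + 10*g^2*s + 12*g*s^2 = g*(g - 2)*(g - 6*s)*(g + s)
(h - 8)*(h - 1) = h^2 - 9*h + 8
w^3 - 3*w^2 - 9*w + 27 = (w - 3)^2*(w + 3)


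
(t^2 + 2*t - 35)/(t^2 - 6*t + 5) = (t + 7)/(t - 1)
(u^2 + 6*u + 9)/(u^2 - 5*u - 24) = (u + 3)/(u - 8)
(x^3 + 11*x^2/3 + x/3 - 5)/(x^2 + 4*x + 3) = (3*x^2 + 2*x - 5)/(3*(x + 1))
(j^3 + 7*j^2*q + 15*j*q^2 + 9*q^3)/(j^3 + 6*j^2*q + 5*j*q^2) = (j^2 + 6*j*q + 9*q^2)/(j*(j + 5*q))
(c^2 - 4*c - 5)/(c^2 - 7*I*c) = (c^2 - 4*c - 5)/(c*(c - 7*I))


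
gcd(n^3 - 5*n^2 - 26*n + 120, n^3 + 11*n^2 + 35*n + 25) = n + 5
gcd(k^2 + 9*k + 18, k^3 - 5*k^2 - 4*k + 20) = 1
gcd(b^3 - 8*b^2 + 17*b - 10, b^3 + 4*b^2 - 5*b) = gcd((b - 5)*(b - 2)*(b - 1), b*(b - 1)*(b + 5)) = b - 1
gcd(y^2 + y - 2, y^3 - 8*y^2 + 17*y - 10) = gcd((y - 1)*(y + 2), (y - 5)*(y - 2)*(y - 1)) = y - 1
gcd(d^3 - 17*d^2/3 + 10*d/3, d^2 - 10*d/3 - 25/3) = d - 5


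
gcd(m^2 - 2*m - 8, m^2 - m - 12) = m - 4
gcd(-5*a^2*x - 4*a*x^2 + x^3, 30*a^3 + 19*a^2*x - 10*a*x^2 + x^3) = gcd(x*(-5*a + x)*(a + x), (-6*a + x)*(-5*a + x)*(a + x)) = -5*a^2 - 4*a*x + x^2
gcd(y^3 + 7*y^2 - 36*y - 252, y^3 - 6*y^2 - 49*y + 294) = y^2 + y - 42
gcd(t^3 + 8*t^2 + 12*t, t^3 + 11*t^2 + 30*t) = t^2 + 6*t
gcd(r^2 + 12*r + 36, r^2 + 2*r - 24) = r + 6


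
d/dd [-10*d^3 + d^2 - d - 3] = -30*d^2 + 2*d - 1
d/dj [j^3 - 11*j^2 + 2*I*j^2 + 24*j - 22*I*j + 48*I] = 3*j^2 + j*(-22 + 4*I) + 24 - 22*I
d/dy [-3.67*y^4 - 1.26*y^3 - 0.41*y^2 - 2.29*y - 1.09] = -14.68*y^3 - 3.78*y^2 - 0.82*y - 2.29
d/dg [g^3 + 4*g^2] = g*(3*g + 8)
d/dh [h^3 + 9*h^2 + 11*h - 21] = 3*h^2 + 18*h + 11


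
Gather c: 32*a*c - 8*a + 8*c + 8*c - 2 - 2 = -8*a + c*(32*a + 16) - 4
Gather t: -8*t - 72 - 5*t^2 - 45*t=-5*t^2 - 53*t - 72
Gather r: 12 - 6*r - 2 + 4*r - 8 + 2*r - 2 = 0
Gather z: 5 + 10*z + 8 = 10*z + 13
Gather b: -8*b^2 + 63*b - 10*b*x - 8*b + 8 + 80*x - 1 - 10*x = -8*b^2 + b*(55 - 10*x) + 70*x + 7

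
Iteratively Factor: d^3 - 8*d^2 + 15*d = (d - 3)*(d^2 - 5*d) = d*(d - 3)*(d - 5)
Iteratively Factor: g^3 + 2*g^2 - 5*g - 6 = (g + 1)*(g^2 + g - 6) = (g + 1)*(g + 3)*(g - 2)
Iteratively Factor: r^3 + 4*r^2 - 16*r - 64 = (r + 4)*(r^2 - 16) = (r + 4)^2*(r - 4)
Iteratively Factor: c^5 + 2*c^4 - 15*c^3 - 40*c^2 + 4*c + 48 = (c + 2)*(c^4 - 15*c^2 - 10*c + 24) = (c + 2)^2*(c^3 - 2*c^2 - 11*c + 12) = (c - 1)*(c + 2)^2*(c^2 - c - 12) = (c - 1)*(c + 2)^2*(c + 3)*(c - 4)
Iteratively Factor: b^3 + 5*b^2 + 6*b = (b + 3)*(b^2 + 2*b) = b*(b + 3)*(b + 2)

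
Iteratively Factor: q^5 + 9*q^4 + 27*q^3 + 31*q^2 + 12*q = (q + 4)*(q^4 + 5*q^3 + 7*q^2 + 3*q) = (q + 3)*(q + 4)*(q^3 + 2*q^2 + q) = (q + 1)*(q + 3)*(q + 4)*(q^2 + q) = q*(q + 1)*(q + 3)*(q + 4)*(q + 1)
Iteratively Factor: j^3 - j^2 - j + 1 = (j - 1)*(j^2 - 1) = (j - 1)*(j + 1)*(j - 1)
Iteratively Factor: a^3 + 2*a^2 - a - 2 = (a + 2)*(a^2 - 1) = (a + 1)*(a + 2)*(a - 1)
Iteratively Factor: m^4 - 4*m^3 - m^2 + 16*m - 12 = (m - 1)*(m^3 - 3*m^2 - 4*m + 12) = (m - 2)*(m - 1)*(m^2 - m - 6) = (m - 2)*(m - 1)*(m + 2)*(m - 3)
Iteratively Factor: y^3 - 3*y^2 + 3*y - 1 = (y - 1)*(y^2 - 2*y + 1) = (y - 1)^2*(y - 1)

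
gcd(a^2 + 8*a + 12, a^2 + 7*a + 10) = a + 2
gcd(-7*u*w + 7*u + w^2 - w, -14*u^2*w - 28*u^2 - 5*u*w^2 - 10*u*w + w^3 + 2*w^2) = 7*u - w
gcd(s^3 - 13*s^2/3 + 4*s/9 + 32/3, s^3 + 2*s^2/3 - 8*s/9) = s + 4/3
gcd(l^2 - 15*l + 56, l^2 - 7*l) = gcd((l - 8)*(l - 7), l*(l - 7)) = l - 7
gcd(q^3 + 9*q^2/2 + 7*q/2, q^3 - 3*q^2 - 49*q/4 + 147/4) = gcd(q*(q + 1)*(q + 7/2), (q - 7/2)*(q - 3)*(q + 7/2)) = q + 7/2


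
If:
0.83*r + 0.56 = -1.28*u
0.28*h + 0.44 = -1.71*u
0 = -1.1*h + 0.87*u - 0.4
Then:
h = -0.50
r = -0.40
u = -0.18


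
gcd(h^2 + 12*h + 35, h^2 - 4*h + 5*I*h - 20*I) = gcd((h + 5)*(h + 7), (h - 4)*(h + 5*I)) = 1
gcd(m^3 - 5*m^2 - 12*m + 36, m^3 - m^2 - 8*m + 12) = m^2 + m - 6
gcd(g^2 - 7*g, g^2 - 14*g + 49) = g - 7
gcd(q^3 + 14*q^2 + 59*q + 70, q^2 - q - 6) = q + 2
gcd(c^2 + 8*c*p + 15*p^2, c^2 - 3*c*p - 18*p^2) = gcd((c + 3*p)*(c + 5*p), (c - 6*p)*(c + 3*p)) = c + 3*p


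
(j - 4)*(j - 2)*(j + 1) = j^3 - 5*j^2 + 2*j + 8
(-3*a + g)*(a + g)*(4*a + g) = -12*a^3 - 11*a^2*g + 2*a*g^2 + g^3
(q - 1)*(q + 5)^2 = q^3 + 9*q^2 + 15*q - 25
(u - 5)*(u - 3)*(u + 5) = u^3 - 3*u^2 - 25*u + 75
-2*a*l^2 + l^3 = l^2*(-2*a + l)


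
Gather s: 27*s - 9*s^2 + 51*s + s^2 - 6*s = -8*s^2 + 72*s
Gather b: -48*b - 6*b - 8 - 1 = -54*b - 9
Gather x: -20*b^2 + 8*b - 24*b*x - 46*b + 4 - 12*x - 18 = -20*b^2 - 38*b + x*(-24*b - 12) - 14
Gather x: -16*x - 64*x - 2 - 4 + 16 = 10 - 80*x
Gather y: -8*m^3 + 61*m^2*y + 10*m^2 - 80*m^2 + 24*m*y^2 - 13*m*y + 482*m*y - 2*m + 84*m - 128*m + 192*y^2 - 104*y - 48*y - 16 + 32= -8*m^3 - 70*m^2 - 46*m + y^2*(24*m + 192) + y*(61*m^2 + 469*m - 152) + 16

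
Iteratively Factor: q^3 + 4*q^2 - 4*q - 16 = (q - 2)*(q^2 + 6*q + 8) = (q - 2)*(q + 4)*(q + 2)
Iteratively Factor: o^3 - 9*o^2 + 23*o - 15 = (o - 5)*(o^2 - 4*o + 3) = (o - 5)*(o - 3)*(o - 1)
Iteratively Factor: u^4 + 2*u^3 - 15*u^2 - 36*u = (u)*(u^3 + 2*u^2 - 15*u - 36) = u*(u - 4)*(u^2 + 6*u + 9) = u*(u - 4)*(u + 3)*(u + 3)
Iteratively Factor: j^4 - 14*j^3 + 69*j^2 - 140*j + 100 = (j - 5)*(j^3 - 9*j^2 + 24*j - 20) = (j - 5)^2*(j^2 - 4*j + 4) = (j - 5)^2*(j - 2)*(j - 2)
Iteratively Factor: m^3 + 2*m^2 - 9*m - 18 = (m - 3)*(m^2 + 5*m + 6) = (m - 3)*(m + 2)*(m + 3)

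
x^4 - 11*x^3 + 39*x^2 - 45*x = x*(x - 5)*(x - 3)^2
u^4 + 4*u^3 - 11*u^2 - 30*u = u*(u - 3)*(u + 2)*(u + 5)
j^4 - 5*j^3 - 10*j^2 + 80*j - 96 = (j - 4)*(j - 3)*(j - 2)*(j + 4)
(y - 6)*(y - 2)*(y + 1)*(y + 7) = y^4 - 45*y^2 + 40*y + 84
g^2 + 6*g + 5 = (g + 1)*(g + 5)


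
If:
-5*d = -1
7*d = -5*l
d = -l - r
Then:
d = 1/5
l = -7/25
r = 2/25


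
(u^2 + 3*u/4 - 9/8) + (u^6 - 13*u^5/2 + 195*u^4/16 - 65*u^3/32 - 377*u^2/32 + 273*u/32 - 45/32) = u^6 - 13*u^5/2 + 195*u^4/16 - 65*u^3/32 - 345*u^2/32 + 297*u/32 - 81/32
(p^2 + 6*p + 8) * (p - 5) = p^3 + p^2 - 22*p - 40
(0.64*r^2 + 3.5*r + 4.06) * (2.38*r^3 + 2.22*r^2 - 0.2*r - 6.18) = 1.5232*r^5 + 9.7508*r^4 + 17.3048*r^3 + 4.358*r^2 - 22.442*r - 25.0908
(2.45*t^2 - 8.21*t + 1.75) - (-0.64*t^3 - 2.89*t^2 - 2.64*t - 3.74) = 0.64*t^3 + 5.34*t^2 - 5.57*t + 5.49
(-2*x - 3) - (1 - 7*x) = 5*x - 4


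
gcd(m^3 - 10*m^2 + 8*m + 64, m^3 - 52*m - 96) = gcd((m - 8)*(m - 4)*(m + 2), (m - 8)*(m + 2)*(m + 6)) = m^2 - 6*m - 16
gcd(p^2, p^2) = p^2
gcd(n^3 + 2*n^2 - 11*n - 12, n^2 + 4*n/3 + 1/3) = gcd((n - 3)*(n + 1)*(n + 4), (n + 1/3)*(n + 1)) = n + 1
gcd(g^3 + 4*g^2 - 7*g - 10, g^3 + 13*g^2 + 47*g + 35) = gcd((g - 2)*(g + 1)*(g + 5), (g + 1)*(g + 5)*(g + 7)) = g^2 + 6*g + 5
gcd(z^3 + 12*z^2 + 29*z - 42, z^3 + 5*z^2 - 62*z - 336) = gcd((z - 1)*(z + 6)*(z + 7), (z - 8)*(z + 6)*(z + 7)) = z^2 + 13*z + 42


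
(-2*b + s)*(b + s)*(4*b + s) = -8*b^3 - 6*b^2*s + 3*b*s^2 + s^3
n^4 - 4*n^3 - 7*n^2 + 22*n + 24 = (n - 4)*(n - 3)*(n + 1)*(n + 2)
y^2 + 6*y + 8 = (y + 2)*(y + 4)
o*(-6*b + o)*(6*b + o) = -36*b^2*o + o^3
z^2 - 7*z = z*(z - 7)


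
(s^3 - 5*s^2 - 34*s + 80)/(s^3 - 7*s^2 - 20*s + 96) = (s^2 + 3*s - 10)/(s^2 + s - 12)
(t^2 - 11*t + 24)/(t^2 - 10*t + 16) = (t - 3)/(t - 2)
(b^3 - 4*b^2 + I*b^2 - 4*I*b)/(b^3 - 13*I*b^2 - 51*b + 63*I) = b*(b^2 + b*(-4 + I) - 4*I)/(b^3 - 13*I*b^2 - 51*b + 63*I)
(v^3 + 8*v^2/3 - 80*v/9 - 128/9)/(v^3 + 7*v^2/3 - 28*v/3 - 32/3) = (v + 4/3)/(v + 1)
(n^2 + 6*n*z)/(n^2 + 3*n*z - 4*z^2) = n*(n + 6*z)/(n^2 + 3*n*z - 4*z^2)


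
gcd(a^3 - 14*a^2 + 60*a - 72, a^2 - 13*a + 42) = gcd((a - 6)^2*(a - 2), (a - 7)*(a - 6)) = a - 6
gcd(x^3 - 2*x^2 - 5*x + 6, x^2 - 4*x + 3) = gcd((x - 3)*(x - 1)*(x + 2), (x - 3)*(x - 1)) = x^2 - 4*x + 3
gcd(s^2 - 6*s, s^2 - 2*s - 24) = s - 6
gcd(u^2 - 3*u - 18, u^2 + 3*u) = u + 3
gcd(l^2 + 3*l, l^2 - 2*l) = l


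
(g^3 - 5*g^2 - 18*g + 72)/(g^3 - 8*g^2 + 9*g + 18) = (g + 4)/(g + 1)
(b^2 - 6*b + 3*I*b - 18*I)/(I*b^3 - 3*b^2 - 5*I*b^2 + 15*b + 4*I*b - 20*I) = (-I*b^2 + b*(3 + 6*I) - 18)/(b^3 + b^2*(-5 + 3*I) + b*(4 - 15*I) - 20)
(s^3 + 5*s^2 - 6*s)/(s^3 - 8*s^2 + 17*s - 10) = s*(s + 6)/(s^2 - 7*s + 10)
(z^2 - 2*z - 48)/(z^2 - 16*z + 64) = (z + 6)/(z - 8)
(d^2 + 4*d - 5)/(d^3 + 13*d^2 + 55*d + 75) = (d - 1)/(d^2 + 8*d + 15)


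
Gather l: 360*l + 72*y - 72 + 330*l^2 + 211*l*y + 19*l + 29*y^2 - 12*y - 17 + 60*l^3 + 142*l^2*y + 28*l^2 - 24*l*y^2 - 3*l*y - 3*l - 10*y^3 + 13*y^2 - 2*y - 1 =60*l^3 + l^2*(142*y + 358) + l*(-24*y^2 + 208*y + 376) - 10*y^3 + 42*y^2 + 58*y - 90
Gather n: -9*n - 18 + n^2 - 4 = n^2 - 9*n - 22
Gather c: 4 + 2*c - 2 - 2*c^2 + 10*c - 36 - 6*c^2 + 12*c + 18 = -8*c^2 + 24*c - 16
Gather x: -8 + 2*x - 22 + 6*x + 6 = 8*x - 24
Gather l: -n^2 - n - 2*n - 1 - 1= -n^2 - 3*n - 2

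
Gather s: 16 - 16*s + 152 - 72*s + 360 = 528 - 88*s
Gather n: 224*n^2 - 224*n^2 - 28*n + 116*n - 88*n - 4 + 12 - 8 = 0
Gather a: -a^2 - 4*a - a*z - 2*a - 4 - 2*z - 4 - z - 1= -a^2 + a*(-z - 6) - 3*z - 9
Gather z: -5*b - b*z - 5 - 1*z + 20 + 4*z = -5*b + z*(3 - b) + 15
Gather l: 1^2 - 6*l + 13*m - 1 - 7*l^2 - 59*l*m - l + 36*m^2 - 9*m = -7*l^2 + l*(-59*m - 7) + 36*m^2 + 4*m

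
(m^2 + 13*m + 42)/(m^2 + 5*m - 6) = (m + 7)/(m - 1)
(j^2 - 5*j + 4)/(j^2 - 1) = (j - 4)/(j + 1)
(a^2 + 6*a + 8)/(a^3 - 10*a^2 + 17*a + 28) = (a^2 + 6*a + 8)/(a^3 - 10*a^2 + 17*a + 28)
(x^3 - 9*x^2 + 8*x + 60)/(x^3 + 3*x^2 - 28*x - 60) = (x - 6)/(x + 6)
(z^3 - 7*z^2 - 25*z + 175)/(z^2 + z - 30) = (z^2 - 2*z - 35)/(z + 6)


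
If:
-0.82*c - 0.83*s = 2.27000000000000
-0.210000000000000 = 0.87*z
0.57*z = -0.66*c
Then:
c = 0.21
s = -2.94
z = -0.24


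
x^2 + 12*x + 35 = (x + 5)*(x + 7)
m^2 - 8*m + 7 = (m - 7)*(m - 1)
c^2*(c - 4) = c^3 - 4*c^2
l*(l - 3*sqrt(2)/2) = l^2 - 3*sqrt(2)*l/2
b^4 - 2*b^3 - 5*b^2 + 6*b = b*(b - 3)*(b - 1)*(b + 2)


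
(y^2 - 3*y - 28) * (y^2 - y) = y^4 - 4*y^3 - 25*y^2 + 28*y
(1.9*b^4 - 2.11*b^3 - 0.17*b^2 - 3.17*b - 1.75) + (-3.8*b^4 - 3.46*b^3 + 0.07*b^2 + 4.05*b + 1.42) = -1.9*b^4 - 5.57*b^3 - 0.1*b^2 + 0.88*b - 0.33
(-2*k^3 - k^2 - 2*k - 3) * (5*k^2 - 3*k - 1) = -10*k^5 + k^4 - 5*k^3 - 8*k^2 + 11*k + 3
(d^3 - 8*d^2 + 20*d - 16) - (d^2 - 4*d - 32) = d^3 - 9*d^2 + 24*d + 16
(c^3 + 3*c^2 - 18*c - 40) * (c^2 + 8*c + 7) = c^5 + 11*c^4 + 13*c^3 - 163*c^2 - 446*c - 280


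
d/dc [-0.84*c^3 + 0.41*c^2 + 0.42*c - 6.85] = -2.52*c^2 + 0.82*c + 0.42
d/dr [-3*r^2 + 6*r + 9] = 6 - 6*r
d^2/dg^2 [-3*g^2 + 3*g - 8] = -6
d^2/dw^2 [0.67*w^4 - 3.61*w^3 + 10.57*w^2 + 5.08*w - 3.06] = 8.04*w^2 - 21.66*w + 21.14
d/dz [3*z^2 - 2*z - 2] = 6*z - 2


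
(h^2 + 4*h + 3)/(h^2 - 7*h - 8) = (h + 3)/(h - 8)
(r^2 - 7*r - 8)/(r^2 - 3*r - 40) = (r + 1)/(r + 5)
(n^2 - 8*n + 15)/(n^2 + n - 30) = (n - 3)/(n + 6)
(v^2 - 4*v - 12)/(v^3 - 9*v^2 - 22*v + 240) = (v + 2)/(v^2 - 3*v - 40)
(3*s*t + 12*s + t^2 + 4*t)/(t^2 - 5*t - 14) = (3*s*t + 12*s + t^2 + 4*t)/(t^2 - 5*t - 14)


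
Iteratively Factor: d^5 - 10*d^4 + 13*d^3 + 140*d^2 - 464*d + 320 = (d + 4)*(d^4 - 14*d^3 + 69*d^2 - 136*d + 80) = (d - 1)*(d + 4)*(d^3 - 13*d^2 + 56*d - 80) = (d - 5)*(d - 1)*(d + 4)*(d^2 - 8*d + 16) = (d - 5)*(d - 4)*(d - 1)*(d + 4)*(d - 4)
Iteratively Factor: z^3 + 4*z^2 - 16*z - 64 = (z - 4)*(z^2 + 8*z + 16) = (z - 4)*(z + 4)*(z + 4)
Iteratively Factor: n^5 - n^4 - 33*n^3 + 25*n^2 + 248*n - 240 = (n - 3)*(n^4 + 2*n^3 - 27*n^2 - 56*n + 80) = (n - 3)*(n + 4)*(n^3 - 2*n^2 - 19*n + 20) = (n - 3)*(n - 1)*(n + 4)*(n^2 - n - 20) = (n - 3)*(n - 1)*(n + 4)^2*(n - 5)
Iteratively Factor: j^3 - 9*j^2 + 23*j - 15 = (j - 1)*(j^2 - 8*j + 15) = (j - 3)*(j - 1)*(j - 5)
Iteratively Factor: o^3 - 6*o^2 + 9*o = (o)*(o^2 - 6*o + 9) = o*(o - 3)*(o - 3)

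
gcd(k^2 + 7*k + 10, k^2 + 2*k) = k + 2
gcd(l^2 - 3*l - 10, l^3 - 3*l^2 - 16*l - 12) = l + 2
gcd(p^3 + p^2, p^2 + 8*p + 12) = 1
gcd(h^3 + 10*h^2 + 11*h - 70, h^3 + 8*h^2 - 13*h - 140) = h^2 + 12*h + 35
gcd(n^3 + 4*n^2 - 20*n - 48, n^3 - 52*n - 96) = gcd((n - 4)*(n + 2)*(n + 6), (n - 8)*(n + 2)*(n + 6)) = n^2 + 8*n + 12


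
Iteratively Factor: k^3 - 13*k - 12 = (k - 4)*(k^2 + 4*k + 3) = (k - 4)*(k + 3)*(k + 1)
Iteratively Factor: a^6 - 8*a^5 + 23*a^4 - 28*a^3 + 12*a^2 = (a - 2)*(a^5 - 6*a^4 + 11*a^3 - 6*a^2) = (a - 2)*(a - 1)*(a^4 - 5*a^3 + 6*a^2) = (a - 3)*(a - 2)*(a - 1)*(a^3 - 2*a^2) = (a - 3)*(a - 2)^2*(a - 1)*(a^2) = a*(a - 3)*(a - 2)^2*(a - 1)*(a)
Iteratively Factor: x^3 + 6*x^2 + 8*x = (x + 4)*(x^2 + 2*x) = x*(x + 4)*(x + 2)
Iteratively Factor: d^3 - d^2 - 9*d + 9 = (d - 3)*(d^2 + 2*d - 3) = (d - 3)*(d + 3)*(d - 1)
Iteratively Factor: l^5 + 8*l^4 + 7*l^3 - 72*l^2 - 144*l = (l + 3)*(l^4 + 5*l^3 - 8*l^2 - 48*l) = l*(l + 3)*(l^3 + 5*l^2 - 8*l - 48) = l*(l + 3)*(l + 4)*(l^2 + l - 12) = l*(l - 3)*(l + 3)*(l + 4)*(l + 4)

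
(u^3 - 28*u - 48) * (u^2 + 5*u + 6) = u^5 + 5*u^4 - 22*u^3 - 188*u^2 - 408*u - 288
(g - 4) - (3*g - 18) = 14 - 2*g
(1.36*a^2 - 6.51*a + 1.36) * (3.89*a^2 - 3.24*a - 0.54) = 5.2904*a^4 - 29.7303*a^3 + 25.6484*a^2 - 0.891*a - 0.7344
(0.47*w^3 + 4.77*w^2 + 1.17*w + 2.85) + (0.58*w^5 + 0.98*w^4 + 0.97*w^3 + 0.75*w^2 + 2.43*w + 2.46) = 0.58*w^5 + 0.98*w^4 + 1.44*w^3 + 5.52*w^2 + 3.6*w + 5.31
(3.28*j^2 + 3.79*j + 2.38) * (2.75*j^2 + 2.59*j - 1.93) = 9.02*j^4 + 18.9177*j^3 + 10.0307*j^2 - 1.1505*j - 4.5934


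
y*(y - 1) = y^2 - y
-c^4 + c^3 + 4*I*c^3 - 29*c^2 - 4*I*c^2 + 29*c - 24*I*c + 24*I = (c - 8*I)*(c + 3*I)*(-I*c + 1)*(-I*c + I)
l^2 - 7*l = l*(l - 7)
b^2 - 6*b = b*(b - 6)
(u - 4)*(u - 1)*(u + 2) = u^3 - 3*u^2 - 6*u + 8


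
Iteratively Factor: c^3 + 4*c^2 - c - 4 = (c + 1)*(c^2 + 3*c - 4) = (c + 1)*(c + 4)*(c - 1)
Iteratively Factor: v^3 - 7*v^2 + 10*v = (v - 5)*(v^2 - 2*v) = v*(v - 5)*(v - 2)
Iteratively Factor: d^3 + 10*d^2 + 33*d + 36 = (d + 4)*(d^2 + 6*d + 9) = (d + 3)*(d + 4)*(d + 3)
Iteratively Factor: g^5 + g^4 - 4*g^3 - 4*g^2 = (g + 2)*(g^4 - g^3 - 2*g^2) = (g - 2)*(g + 2)*(g^3 + g^2) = (g - 2)*(g + 1)*(g + 2)*(g^2) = g*(g - 2)*(g + 1)*(g + 2)*(g)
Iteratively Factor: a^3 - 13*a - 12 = (a - 4)*(a^2 + 4*a + 3) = (a - 4)*(a + 1)*(a + 3)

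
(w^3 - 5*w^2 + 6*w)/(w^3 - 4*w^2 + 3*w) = (w - 2)/(w - 1)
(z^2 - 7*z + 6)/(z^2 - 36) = (z - 1)/(z + 6)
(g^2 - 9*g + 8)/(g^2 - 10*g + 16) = (g - 1)/(g - 2)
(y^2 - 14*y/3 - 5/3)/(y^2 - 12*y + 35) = (y + 1/3)/(y - 7)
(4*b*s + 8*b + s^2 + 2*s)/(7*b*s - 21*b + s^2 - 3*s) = (4*b*s + 8*b + s^2 + 2*s)/(7*b*s - 21*b + s^2 - 3*s)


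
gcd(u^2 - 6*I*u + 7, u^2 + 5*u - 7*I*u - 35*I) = u - 7*I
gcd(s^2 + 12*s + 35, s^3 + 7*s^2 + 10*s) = s + 5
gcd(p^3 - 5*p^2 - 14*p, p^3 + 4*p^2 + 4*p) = p^2 + 2*p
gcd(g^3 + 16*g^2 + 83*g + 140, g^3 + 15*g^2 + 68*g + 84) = g + 7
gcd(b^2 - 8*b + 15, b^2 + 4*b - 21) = b - 3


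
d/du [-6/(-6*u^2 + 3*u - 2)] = 18*(1 - 4*u)/(6*u^2 - 3*u + 2)^2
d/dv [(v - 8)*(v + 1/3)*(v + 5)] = 3*v^2 - 16*v/3 - 41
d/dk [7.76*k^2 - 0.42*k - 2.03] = 15.52*k - 0.42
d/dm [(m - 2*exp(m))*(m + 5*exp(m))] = 3*m*exp(m) + 2*m - 20*exp(2*m) + 3*exp(m)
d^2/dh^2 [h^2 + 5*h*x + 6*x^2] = 2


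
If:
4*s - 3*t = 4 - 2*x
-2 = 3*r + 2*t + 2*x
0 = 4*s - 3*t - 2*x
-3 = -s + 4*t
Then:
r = -32/39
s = -1/13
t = -10/13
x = 1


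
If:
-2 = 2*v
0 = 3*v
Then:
No Solution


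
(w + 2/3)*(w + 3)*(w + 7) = w^3 + 32*w^2/3 + 83*w/3 + 14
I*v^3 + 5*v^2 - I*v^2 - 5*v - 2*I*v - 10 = (v - 2)*(v - 5*I)*(I*v + I)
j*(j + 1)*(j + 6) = j^3 + 7*j^2 + 6*j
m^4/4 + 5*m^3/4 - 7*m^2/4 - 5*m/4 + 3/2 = (m/4 + 1/4)*(m - 1)^2*(m + 6)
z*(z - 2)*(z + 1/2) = z^3 - 3*z^2/2 - z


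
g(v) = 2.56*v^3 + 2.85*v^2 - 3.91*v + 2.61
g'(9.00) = 669.47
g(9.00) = 2064.51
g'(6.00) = 306.77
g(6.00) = 634.71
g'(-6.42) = 276.04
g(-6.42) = -532.22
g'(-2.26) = 22.43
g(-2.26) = -3.55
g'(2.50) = 58.34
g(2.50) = 50.65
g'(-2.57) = 32.17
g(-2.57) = -11.97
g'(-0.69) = -4.19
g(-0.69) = 5.82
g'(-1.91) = 13.22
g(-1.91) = 2.64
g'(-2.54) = 31.16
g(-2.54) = -11.02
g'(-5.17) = 171.90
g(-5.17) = -254.76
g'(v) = 7.68*v^2 + 5.7*v - 3.91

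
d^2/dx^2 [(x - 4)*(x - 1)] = 2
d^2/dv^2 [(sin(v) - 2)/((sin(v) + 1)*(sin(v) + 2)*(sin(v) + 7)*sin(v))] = (-9*sin(v)^5 - 69*sin(v)^4 + 95*sin(v)^3 + 1813*sin(v)^2 + 3388*sin(v) - 206 - 4556/sin(v) - 3080/sin(v)^2 - 784/sin(v)^3)/((sin(v) + 1)^2*(sin(v) + 2)^3*(sin(v) + 7)^3)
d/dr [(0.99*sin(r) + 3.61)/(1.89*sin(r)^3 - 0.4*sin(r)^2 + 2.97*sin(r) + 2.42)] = (-3.7422*sin(r)^3 - 20.0727*sin(r)^2 + 2.888*sin(r) - 8.3259)*cos(r)/(3.5721*sin(r)^6 - 1.512*sin(r)^5 + 11.3866*sin(r)^4 + 6.7716*sin(r)^3 + 6.8849*sin(r)^2 + 14.3748*sin(r) + 5.8564)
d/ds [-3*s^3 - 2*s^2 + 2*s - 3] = -9*s^2 - 4*s + 2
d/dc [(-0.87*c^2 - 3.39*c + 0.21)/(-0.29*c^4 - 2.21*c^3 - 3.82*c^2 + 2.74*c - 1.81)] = (-0.5046*c^5 - 4.872*c^4 - 14.7402*c^3 - 13.9413*c^2 + 4.7538*c + 5.5605)/(0.0841*c^8 + 1.2818*c^7 + 7.0997*c^6 + 15.2952*c^5 + 3.5314*c^4 - 12.9334*c^3 + 21.336*c^2 - 9.9188*c + 3.2761)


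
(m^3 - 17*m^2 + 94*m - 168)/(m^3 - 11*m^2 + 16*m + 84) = (m - 4)/(m + 2)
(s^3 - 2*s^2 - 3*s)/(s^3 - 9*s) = (s + 1)/(s + 3)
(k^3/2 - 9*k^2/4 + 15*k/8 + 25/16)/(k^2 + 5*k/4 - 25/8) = (8*k^3 - 36*k^2 + 30*k + 25)/(2*(8*k^2 + 10*k - 25))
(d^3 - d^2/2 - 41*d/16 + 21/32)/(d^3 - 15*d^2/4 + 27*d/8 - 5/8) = (8*d^2 - 2*d - 21)/(4*(2*d^2 - 7*d + 5))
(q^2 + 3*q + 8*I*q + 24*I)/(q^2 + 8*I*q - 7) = (q^2 + q*(3 + 8*I) + 24*I)/(q^2 + 8*I*q - 7)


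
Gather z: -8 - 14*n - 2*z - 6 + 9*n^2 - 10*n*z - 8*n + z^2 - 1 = 9*n^2 - 22*n + z^2 + z*(-10*n - 2) - 15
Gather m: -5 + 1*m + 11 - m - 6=0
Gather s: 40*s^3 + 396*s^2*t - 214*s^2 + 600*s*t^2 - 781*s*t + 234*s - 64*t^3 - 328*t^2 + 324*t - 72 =40*s^3 + s^2*(396*t - 214) + s*(600*t^2 - 781*t + 234) - 64*t^3 - 328*t^2 + 324*t - 72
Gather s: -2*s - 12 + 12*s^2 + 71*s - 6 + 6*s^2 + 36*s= 18*s^2 + 105*s - 18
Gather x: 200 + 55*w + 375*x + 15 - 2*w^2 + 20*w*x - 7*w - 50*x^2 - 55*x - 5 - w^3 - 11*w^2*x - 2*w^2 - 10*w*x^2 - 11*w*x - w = -w^3 - 4*w^2 + 47*w + x^2*(-10*w - 50) + x*(-11*w^2 + 9*w + 320) + 210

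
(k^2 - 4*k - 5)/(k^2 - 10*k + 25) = (k + 1)/(k - 5)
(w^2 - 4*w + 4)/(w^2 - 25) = (w^2 - 4*w + 4)/(w^2 - 25)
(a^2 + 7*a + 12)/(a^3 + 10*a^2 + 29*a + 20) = (a + 3)/(a^2 + 6*a + 5)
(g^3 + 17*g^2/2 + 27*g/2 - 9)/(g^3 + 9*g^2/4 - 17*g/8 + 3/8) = 4*(g + 6)/(4*g - 1)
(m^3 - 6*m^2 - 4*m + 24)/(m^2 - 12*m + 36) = (m^2 - 4)/(m - 6)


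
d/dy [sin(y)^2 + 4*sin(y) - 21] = 2*(sin(y) + 2)*cos(y)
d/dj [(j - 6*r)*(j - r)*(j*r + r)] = r*(3*j^2 - 14*j*r + 2*j + 6*r^2 - 7*r)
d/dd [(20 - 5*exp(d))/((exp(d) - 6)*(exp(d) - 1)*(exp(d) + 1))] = 10*(exp(3*d) - 9*exp(2*d) + 24*exp(d) - 1)*exp(d)/(exp(6*d) - 12*exp(5*d) + 34*exp(4*d) + 24*exp(3*d) - 71*exp(2*d) - 12*exp(d) + 36)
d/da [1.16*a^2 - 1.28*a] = 2.32*a - 1.28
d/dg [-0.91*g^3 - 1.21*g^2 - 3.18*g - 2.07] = -2.73*g^2 - 2.42*g - 3.18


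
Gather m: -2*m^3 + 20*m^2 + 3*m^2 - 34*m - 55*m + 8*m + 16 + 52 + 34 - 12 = -2*m^3 + 23*m^2 - 81*m + 90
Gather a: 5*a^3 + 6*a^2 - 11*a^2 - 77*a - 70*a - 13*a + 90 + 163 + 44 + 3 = 5*a^3 - 5*a^2 - 160*a + 300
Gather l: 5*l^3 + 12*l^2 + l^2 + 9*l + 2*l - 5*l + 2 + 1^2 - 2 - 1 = 5*l^3 + 13*l^2 + 6*l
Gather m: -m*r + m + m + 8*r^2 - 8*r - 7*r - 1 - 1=m*(2 - r) + 8*r^2 - 15*r - 2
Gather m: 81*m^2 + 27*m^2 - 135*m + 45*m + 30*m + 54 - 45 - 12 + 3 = 108*m^2 - 60*m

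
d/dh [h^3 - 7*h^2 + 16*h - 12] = 3*h^2 - 14*h + 16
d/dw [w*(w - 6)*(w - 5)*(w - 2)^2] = 5*w^4 - 60*w^3 + 234*w^2 - 328*w + 120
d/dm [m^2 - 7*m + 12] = 2*m - 7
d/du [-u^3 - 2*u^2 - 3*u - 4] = -3*u^2 - 4*u - 3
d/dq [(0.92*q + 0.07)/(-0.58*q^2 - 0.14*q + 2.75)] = (0.5336*q^2 + 0.0812*q + 2.5398)/(0.3364*q^4 + 0.1624*q^3 - 3.1704*q^2 - 0.77*q + 7.5625)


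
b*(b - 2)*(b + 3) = b^3 + b^2 - 6*b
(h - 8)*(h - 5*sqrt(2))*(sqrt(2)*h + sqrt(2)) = sqrt(2)*h^3 - 10*h^2 - 7*sqrt(2)*h^2 - 8*sqrt(2)*h + 70*h + 80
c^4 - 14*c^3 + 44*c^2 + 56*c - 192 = (c - 8)*(c - 6)*(c - 2)*(c + 2)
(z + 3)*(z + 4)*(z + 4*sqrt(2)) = z^3 + 4*sqrt(2)*z^2 + 7*z^2 + 12*z + 28*sqrt(2)*z + 48*sqrt(2)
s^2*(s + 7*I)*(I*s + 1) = I*s^4 - 6*s^3 + 7*I*s^2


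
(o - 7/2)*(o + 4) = o^2 + o/2 - 14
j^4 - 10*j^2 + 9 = (j - 3)*(j - 1)*(j + 1)*(j + 3)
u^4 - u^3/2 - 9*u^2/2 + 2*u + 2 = (u - 2)*(u - 1)*(u + 1/2)*(u + 2)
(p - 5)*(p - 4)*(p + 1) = p^3 - 8*p^2 + 11*p + 20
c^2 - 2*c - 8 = (c - 4)*(c + 2)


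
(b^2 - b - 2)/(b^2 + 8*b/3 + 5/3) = 3*(b - 2)/(3*b + 5)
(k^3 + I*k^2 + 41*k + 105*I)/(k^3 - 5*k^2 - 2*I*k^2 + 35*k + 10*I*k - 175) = (k + 3*I)/(k - 5)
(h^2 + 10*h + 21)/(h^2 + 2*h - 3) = (h + 7)/(h - 1)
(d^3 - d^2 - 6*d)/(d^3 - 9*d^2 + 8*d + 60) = d*(d - 3)/(d^2 - 11*d + 30)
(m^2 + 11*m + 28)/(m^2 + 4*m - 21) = (m + 4)/(m - 3)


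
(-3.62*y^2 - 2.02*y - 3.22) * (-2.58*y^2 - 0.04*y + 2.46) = 9.3396*y^4 + 5.3564*y^3 - 0.5168*y^2 - 4.8404*y - 7.9212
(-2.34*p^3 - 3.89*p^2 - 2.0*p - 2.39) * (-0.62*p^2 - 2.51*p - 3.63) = 1.4508*p^5 + 8.2852*p^4 + 19.4981*p^3 + 20.6225*p^2 + 13.2589*p + 8.6757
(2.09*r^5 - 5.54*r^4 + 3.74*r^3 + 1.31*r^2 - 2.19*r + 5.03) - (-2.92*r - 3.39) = 2.09*r^5 - 5.54*r^4 + 3.74*r^3 + 1.31*r^2 + 0.73*r + 8.42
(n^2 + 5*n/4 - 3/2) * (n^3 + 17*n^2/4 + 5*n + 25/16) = n^5 + 11*n^4/2 + 141*n^3/16 + 23*n^2/16 - 355*n/64 - 75/32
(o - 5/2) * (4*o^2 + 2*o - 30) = 4*o^3 - 8*o^2 - 35*o + 75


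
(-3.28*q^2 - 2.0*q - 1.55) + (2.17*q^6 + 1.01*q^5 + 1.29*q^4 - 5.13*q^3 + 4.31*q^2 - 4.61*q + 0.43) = 2.17*q^6 + 1.01*q^5 + 1.29*q^4 - 5.13*q^3 + 1.03*q^2 - 6.61*q - 1.12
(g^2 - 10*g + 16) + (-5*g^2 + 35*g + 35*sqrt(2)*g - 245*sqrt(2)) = -4*g^2 + 25*g + 35*sqrt(2)*g - 245*sqrt(2) + 16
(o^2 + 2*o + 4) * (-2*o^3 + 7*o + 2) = -2*o^5 - 4*o^4 - o^3 + 16*o^2 + 32*o + 8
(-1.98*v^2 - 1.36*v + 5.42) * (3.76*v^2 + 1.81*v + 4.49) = -7.4448*v^4 - 8.6974*v^3 + 9.0274*v^2 + 3.7038*v + 24.3358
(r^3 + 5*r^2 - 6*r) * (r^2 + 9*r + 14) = r^5 + 14*r^4 + 53*r^3 + 16*r^2 - 84*r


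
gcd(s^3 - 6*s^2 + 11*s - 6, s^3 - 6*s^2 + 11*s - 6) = s^3 - 6*s^2 + 11*s - 6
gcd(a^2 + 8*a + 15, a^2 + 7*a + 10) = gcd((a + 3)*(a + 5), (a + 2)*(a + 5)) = a + 5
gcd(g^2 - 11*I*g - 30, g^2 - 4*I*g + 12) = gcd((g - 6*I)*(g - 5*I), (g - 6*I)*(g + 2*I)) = g - 6*I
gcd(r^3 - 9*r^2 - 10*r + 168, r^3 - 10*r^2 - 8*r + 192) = r^2 - 2*r - 24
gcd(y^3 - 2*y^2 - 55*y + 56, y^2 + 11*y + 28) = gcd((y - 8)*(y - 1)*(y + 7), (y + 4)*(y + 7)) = y + 7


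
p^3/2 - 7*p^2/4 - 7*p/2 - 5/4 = (p/2 + 1/4)*(p - 5)*(p + 1)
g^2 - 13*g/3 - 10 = (g - 6)*(g + 5/3)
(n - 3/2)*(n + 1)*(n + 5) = n^3 + 9*n^2/2 - 4*n - 15/2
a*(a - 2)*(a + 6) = a^3 + 4*a^2 - 12*a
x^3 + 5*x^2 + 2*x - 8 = (x - 1)*(x + 2)*(x + 4)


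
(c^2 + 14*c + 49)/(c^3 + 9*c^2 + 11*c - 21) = (c + 7)/(c^2 + 2*c - 3)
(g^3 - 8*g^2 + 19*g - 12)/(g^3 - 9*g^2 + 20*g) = (g^2 - 4*g + 3)/(g*(g - 5))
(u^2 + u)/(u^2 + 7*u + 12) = u*(u + 1)/(u^2 + 7*u + 12)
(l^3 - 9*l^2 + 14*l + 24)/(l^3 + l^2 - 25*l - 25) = (l^2 - 10*l + 24)/(l^2 - 25)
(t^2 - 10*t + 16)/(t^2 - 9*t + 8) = (t - 2)/(t - 1)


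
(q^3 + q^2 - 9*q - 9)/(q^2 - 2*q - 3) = q + 3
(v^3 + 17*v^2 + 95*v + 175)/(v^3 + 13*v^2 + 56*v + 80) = (v^2 + 12*v + 35)/(v^2 + 8*v + 16)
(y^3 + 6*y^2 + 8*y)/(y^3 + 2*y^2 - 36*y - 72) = y*(y + 4)/(y^2 - 36)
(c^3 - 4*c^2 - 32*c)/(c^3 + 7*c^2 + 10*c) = (c^2 - 4*c - 32)/(c^2 + 7*c + 10)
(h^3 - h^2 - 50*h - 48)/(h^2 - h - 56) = (h^2 + 7*h + 6)/(h + 7)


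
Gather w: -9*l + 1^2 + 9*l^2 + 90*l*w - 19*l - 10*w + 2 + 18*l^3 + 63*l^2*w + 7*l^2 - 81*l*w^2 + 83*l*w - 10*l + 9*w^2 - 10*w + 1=18*l^3 + 16*l^2 - 38*l + w^2*(9 - 81*l) + w*(63*l^2 + 173*l - 20) + 4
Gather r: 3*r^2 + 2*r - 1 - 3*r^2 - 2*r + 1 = 0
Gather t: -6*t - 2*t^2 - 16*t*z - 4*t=-2*t^2 + t*(-16*z - 10)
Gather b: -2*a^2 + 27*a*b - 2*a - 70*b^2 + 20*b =-2*a^2 - 2*a - 70*b^2 + b*(27*a + 20)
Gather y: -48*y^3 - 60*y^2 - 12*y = -48*y^3 - 60*y^2 - 12*y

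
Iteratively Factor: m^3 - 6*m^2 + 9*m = (m - 3)*(m^2 - 3*m) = (m - 3)^2*(m)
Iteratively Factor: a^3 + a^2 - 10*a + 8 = (a - 1)*(a^2 + 2*a - 8) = (a - 2)*(a - 1)*(a + 4)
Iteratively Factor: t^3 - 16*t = (t - 4)*(t^2 + 4*t) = (t - 4)*(t + 4)*(t)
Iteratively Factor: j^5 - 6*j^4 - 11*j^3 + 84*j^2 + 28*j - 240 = (j - 5)*(j^4 - j^3 - 16*j^2 + 4*j + 48) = (j - 5)*(j - 2)*(j^3 + j^2 - 14*j - 24) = (j - 5)*(j - 2)*(j + 3)*(j^2 - 2*j - 8) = (j - 5)*(j - 4)*(j - 2)*(j + 3)*(j + 2)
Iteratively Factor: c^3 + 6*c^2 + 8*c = (c + 2)*(c^2 + 4*c) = (c + 2)*(c + 4)*(c)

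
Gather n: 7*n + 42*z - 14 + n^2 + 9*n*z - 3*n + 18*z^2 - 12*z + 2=n^2 + n*(9*z + 4) + 18*z^2 + 30*z - 12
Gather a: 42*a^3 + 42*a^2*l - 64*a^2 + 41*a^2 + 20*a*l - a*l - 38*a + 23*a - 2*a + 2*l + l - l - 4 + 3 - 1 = 42*a^3 + a^2*(42*l - 23) + a*(19*l - 17) + 2*l - 2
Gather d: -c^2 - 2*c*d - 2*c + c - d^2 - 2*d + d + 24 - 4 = -c^2 - c - d^2 + d*(-2*c - 1) + 20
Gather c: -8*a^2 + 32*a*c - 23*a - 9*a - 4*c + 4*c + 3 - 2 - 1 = -8*a^2 + 32*a*c - 32*a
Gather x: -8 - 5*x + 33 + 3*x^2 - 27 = 3*x^2 - 5*x - 2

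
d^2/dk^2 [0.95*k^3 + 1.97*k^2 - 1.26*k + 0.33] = 5.7*k + 3.94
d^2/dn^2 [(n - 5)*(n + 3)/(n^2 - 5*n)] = 6/n^3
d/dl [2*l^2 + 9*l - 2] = 4*l + 9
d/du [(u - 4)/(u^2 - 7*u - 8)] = (u^2 - 7*u - (u - 4)*(2*u - 7) - 8)/(-u^2 + 7*u + 8)^2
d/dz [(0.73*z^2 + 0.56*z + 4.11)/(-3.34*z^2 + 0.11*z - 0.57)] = (1.9507*z^2 + 26.6226*z - 0.7713)/(11.1556*z^4 - 0.7348*z^3 + 3.8197*z^2 - 0.1254*z + 0.3249)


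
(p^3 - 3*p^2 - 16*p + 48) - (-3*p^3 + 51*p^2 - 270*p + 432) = 4*p^3 - 54*p^2 + 254*p - 384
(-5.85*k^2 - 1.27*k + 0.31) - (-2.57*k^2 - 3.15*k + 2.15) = -3.28*k^2 + 1.88*k - 1.84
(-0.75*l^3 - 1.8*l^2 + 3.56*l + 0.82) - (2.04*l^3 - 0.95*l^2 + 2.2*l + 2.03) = -2.79*l^3 - 0.85*l^2 + 1.36*l - 1.21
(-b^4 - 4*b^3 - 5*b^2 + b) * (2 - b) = b^5 + 2*b^4 - 3*b^3 - 11*b^2 + 2*b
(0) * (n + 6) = 0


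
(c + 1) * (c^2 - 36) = c^3 + c^2 - 36*c - 36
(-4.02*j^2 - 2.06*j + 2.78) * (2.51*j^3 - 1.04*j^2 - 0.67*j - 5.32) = -10.0902*j^5 - 0.9898*j^4 + 11.8136*j^3 + 19.8754*j^2 + 9.0966*j - 14.7896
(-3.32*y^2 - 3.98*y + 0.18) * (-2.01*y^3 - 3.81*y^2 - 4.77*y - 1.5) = 6.6732*y^5 + 20.649*y^4 + 30.6384*y^3 + 23.2788*y^2 + 5.1114*y - 0.27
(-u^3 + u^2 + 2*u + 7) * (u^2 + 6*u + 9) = -u^5 - 5*u^4 - u^3 + 28*u^2 + 60*u + 63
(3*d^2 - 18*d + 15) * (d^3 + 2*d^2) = 3*d^5 - 12*d^4 - 21*d^3 + 30*d^2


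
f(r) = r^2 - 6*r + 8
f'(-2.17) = -10.34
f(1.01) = 2.96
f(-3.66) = 43.36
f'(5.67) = 5.34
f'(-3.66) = -13.32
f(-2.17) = 25.73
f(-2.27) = 26.77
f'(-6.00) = -18.00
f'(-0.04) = -6.08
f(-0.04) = 8.24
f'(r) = 2*r - 6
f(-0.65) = 12.32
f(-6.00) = 80.00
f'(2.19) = -1.62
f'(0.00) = -6.00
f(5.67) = 6.13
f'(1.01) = -3.98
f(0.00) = 8.00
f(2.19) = -0.34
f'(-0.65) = -7.30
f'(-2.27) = -10.54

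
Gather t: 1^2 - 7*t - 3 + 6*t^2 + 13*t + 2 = 6*t^2 + 6*t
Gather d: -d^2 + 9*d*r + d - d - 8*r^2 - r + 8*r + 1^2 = -d^2 + 9*d*r - 8*r^2 + 7*r + 1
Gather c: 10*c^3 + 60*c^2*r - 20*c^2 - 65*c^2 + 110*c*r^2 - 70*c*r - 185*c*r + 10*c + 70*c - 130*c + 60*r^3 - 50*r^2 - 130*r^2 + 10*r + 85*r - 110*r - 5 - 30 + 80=10*c^3 + c^2*(60*r - 85) + c*(110*r^2 - 255*r - 50) + 60*r^3 - 180*r^2 - 15*r + 45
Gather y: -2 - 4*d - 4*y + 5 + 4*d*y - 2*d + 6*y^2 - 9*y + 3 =-6*d + 6*y^2 + y*(4*d - 13) + 6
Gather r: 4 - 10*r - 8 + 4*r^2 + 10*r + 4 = 4*r^2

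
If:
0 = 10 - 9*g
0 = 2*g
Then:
No Solution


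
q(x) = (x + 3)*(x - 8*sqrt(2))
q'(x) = 2*x - 8*sqrt(2) + 3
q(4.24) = -51.21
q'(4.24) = 0.17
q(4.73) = -50.89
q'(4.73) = 1.15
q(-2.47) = -7.31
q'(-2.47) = -13.25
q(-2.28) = -9.79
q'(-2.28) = -12.87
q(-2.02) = -13.07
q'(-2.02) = -12.35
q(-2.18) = -11.06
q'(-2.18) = -12.67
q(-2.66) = -4.75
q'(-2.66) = -13.63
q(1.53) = -44.32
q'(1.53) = -5.25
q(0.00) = -33.94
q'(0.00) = -8.31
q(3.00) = -49.88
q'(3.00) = -2.31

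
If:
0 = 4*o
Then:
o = 0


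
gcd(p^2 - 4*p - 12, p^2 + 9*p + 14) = p + 2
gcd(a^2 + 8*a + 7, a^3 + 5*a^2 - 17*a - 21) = a^2 + 8*a + 7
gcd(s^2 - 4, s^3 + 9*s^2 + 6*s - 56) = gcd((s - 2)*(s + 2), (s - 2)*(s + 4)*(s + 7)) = s - 2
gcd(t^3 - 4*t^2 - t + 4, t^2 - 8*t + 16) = t - 4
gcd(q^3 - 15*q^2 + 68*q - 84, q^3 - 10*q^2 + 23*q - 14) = q^2 - 9*q + 14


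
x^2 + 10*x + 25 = (x + 5)^2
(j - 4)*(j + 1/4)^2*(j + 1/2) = j^4 - 3*j^3 - 59*j^2/16 - 39*j/32 - 1/8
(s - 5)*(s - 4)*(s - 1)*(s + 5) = s^4 - 5*s^3 - 21*s^2 + 125*s - 100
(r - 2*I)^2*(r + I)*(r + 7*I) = r^4 + 4*I*r^3 + 21*r^2 - 4*I*r + 28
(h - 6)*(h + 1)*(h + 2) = h^3 - 3*h^2 - 16*h - 12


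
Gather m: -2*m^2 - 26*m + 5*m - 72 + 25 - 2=-2*m^2 - 21*m - 49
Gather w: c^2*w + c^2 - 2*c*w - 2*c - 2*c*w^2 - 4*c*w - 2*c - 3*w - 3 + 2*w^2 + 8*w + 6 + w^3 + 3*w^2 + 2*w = c^2 - 4*c + w^3 + w^2*(5 - 2*c) + w*(c^2 - 6*c + 7) + 3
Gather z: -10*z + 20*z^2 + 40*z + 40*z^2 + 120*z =60*z^2 + 150*z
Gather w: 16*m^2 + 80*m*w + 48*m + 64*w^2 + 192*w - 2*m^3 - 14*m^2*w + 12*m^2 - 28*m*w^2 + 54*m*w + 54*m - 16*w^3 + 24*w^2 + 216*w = -2*m^3 + 28*m^2 + 102*m - 16*w^3 + w^2*(88 - 28*m) + w*(-14*m^2 + 134*m + 408)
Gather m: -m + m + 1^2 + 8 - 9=0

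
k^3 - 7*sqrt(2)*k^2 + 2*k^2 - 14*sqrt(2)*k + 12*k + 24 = (k + 2)*(k - 6*sqrt(2))*(k - sqrt(2))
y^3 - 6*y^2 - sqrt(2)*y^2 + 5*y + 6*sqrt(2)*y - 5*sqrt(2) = (y - 5)*(y - 1)*(y - sqrt(2))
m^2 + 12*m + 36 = (m + 6)^2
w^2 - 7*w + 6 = (w - 6)*(w - 1)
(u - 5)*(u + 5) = u^2 - 25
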